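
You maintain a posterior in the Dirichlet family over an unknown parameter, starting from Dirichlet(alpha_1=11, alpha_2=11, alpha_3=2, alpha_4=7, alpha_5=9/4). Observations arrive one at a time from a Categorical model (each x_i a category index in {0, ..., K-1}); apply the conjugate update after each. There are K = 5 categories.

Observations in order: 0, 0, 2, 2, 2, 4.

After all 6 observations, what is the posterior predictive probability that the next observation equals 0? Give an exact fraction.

obs 1: x=0 → posterior Dirichlet(12, 11, 2, 7, 9/4)
obs 2: x=0 → posterior Dirichlet(13, 11, 2, 7, 9/4)
obs 3: x=2 → posterior Dirichlet(13, 11, 3, 7, 9/4)
obs 4: x=2 → posterior Dirichlet(13, 11, 4, 7, 9/4)
obs 5: x=2 → posterior Dirichlet(13, 11, 5, 7, 9/4)
obs 6: x=4 → posterior Dirichlet(13, 11, 5, 7, 13/4)

52/157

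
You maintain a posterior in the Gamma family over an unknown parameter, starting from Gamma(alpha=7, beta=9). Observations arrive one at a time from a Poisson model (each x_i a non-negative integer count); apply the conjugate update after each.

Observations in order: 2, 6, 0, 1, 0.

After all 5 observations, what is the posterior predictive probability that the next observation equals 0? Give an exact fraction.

obs 1: x=2 → posterior Gamma(9, 10)
obs 2: x=6 → posterior Gamma(15, 11)
obs 3: x=0 → posterior Gamma(15, 12)
obs 4: x=1 → posterior Gamma(16, 13)
obs 5: x=0 → posterior Gamma(16, 14)

2177953337809371136/6568408355712890625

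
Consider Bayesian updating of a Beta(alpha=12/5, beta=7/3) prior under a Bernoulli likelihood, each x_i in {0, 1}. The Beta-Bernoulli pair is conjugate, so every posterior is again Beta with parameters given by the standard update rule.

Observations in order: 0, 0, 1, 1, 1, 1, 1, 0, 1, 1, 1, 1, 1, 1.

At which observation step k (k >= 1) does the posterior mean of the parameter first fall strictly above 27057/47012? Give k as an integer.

obs 1: x=0 → posterior Beta(12/5, 10/3)
obs 2: x=0 → posterior Beta(12/5, 13/3)
obs 3: x=1 → posterior Beta(17/5, 13/3)
obs 4: x=1 → posterior Beta(22/5, 13/3)
obs 5: x=1 → posterior Beta(27/5, 13/3)
obs 6: x=1 → posterior Beta(32/5, 13/3)
obs 7: x=1 → posterior Beta(37/5, 13/3)
obs 8: x=0 → posterior Beta(37/5, 16/3)
obs 9: x=1 → posterior Beta(42/5, 16/3)
obs 10: x=1 → posterior Beta(47/5, 16/3)
obs 11: x=1 → posterior Beta(52/5, 16/3)
obs 12: x=1 → posterior Beta(57/5, 16/3)
obs 13: x=1 → posterior Beta(62/5, 16/3)
obs 14: x=1 → posterior Beta(67/5, 16/3)

k = 6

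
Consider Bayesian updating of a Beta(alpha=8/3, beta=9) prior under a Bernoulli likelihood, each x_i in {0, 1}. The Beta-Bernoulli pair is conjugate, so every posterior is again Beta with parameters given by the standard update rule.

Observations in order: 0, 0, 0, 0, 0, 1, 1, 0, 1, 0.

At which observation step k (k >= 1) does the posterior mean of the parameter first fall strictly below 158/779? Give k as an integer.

k = 2

obs 1: x=0 → posterior Beta(8/3, 10)
obs 2: x=0 → posterior Beta(8/3, 11)
obs 3: x=0 → posterior Beta(8/3, 12)
obs 4: x=0 → posterior Beta(8/3, 13)
obs 5: x=0 → posterior Beta(8/3, 14)
obs 6: x=1 → posterior Beta(11/3, 14)
obs 7: x=1 → posterior Beta(14/3, 14)
obs 8: x=0 → posterior Beta(14/3, 15)
obs 9: x=1 → posterior Beta(17/3, 15)
obs 10: x=0 → posterior Beta(17/3, 16)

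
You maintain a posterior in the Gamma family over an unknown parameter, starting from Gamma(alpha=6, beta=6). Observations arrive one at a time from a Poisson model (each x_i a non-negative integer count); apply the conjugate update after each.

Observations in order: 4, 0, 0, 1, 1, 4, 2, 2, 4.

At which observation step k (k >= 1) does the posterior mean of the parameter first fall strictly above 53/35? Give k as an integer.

obs 1: x=4 → posterior Gamma(10, 7)
obs 2: x=0 → posterior Gamma(10, 8)
obs 3: x=0 → posterior Gamma(10, 9)
obs 4: x=1 → posterior Gamma(11, 10)
obs 5: x=1 → posterior Gamma(12, 11)
obs 6: x=4 → posterior Gamma(16, 12)
obs 7: x=2 → posterior Gamma(18, 13)
obs 8: x=2 → posterior Gamma(20, 14)
obs 9: x=4 → posterior Gamma(24, 15)

k = 9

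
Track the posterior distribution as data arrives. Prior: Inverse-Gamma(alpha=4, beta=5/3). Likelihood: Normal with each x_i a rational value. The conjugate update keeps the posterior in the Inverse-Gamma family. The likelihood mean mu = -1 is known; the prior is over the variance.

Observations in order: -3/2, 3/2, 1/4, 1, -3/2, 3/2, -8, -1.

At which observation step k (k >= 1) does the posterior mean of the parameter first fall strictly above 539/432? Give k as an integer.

k = 3

obs 1: x=-3/2 → posterior Inverse-Gamma(9/2, 43/24)
obs 2: x=3/2 → posterior Inverse-Gamma(5, 59/12)
obs 3: x=1/4 → posterior Inverse-Gamma(11/2, 547/96)
obs 4: x=1 → posterior Inverse-Gamma(6, 739/96)
obs 5: x=-3/2 → posterior Inverse-Gamma(13/2, 751/96)
obs 6: x=3/2 → posterior Inverse-Gamma(7, 1051/96)
obs 7: x=-8 → posterior Inverse-Gamma(15/2, 3403/96)
obs 8: x=-1 → posterior Inverse-Gamma(8, 3403/96)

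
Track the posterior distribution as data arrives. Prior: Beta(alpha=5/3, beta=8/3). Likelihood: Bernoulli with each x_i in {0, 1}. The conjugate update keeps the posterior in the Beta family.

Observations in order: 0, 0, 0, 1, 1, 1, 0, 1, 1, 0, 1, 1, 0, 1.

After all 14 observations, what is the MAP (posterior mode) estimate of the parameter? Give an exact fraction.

obs 1: x=0 → posterior Beta(5/3, 11/3)
obs 2: x=0 → posterior Beta(5/3, 14/3)
obs 3: x=0 → posterior Beta(5/3, 17/3)
obs 4: x=1 → posterior Beta(8/3, 17/3)
obs 5: x=1 → posterior Beta(11/3, 17/3)
obs 6: x=1 → posterior Beta(14/3, 17/3)
obs 7: x=0 → posterior Beta(14/3, 20/3)
obs 8: x=1 → posterior Beta(17/3, 20/3)
obs 9: x=1 → posterior Beta(20/3, 20/3)
obs 10: x=0 → posterior Beta(20/3, 23/3)
obs 11: x=1 → posterior Beta(23/3, 23/3)
obs 12: x=1 → posterior Beta(26/3, 23/3)
obs 13: x=0 → posterior Beta(26/3, 26/3)
obs 14: x=1 → posterior Beta(29/3, 26/3)

26/49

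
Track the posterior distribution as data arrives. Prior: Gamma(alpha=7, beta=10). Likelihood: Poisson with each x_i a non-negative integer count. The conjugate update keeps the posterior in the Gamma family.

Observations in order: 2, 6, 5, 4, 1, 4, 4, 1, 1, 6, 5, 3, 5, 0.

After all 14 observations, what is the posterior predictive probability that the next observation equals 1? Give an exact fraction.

obs 1: x=2 → posterior Gamma(9, 11)
obs 2: x=6 → posterior Gamma(15, 12)
obs 3: x=5 → posterior Gamma(20, 13)
obs 4: x=4 → posterior Gamma(24, 14)
obs 5: x=1 → posterior Gamma(25, 15)
obs 6: x=4 → posterior Gamma(29, 16)
obs 7: x=4 → posterior Gamma(33, 17)
obs 8: x=1 → posterior Gamma(34, 18)
obs 9: x=1 → posterior Gamma(35, 19)
obs 10: x=6 → posterior Gamma(41, 20)
obs 11: x=5 → posterior Gamma(46, 21)
obs 12: x=3 → posterior Gamma(49, 22)
obs 13: x=5 → posterior Gamma(54, 23)
obs 14: x=0 → posterior Gamma(54, 24)

18356962141505758798331790171539976807981714702571497465907439808868887035904/77037197775489434122239117703397092741524065928615527809597551822662353515625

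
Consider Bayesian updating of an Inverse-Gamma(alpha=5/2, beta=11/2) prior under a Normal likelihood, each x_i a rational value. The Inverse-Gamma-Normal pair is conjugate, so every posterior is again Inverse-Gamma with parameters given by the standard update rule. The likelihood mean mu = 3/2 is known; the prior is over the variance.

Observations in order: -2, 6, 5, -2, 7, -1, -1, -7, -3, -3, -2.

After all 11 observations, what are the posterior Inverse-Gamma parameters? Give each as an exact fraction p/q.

alpha=8, beta=943/8

obs 1: x=-2 → posterior Inverse-Gamma(3, 93/8)
obs 2: x=6 → posterior Inverse-Gamma(7/2, 87/4)
obs 3: x=5 → posterior Inverse-Gamma(4, 223/8)
obs 4: x=-2 → posterior Inverse-Gamma(9/2, 34)
obs 5: x=7 → posterior Inverse-Gamma(5, 393/8)
obs 6: x=-1 → posterior Inverse-Gamma(11/2, 209/4)
obs 7: x=-1 → posterior Inverse-Gamma(6, 443/8)
obs 8: x=-7 → posterior Inverse-Gamma(13/2, 183/2)
obs 9: x=-3 → posterior Inverse-Gamma(7, 813/8)
obs 10: x=-3 → posterior Inverse-Gamma(15/2, 447/4)
obs 11: x=-2 → posterior Inverse-Gamma(8, 943/8)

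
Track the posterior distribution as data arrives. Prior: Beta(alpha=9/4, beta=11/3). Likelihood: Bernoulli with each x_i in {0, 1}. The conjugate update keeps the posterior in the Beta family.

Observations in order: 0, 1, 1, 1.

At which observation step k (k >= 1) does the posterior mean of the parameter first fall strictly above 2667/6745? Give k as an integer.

obs 1: x=0 → posterior Beta(9/4, 14/3)
obs 2: x=1 → posterior Beta(13/4, 14/3)
obs 3: x=1 → posterior Beta(17/4, 14/3)
obs 4: x=1 → posterior Beta(21/4, 14/3)

k = 2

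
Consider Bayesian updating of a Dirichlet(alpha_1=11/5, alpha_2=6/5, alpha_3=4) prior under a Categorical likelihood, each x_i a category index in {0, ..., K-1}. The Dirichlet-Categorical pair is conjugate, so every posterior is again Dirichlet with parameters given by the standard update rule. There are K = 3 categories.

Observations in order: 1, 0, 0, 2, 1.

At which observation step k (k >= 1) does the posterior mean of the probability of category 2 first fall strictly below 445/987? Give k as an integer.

k = 2

obs 1: x=1 → posterior Dirichlet(11/5, 11/5, 4)
obs 2: x=0 → posterior Dirichlet(16/5, 11/5, 4)
obs 3: x=0 → posterior Dirichlet(21/5, 11/5, 4)
obs 4: x=2 → posterior Dirichlet(21/5, 11/5, 5)
obs 5: x=1 → posterior Dirichlet(21/5, 16/5, 5)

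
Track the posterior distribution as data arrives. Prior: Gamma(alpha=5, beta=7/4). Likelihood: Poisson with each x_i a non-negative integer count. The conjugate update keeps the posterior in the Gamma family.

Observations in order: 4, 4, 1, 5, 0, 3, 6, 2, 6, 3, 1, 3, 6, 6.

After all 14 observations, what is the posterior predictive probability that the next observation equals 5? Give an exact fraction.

4715790550933984610098961105930763663998341887670462707061666233118802105874166216326886839457016066127771648/36684969475710819880187094254154553593874640010516848048879430867442958536989200747006197555035778947152218801

obs 1: x=4 → posterior Gamma(9, 11/4)
obs 2: x=4 → posterior Gamma(13, 15/4)
obs 3: x=1 → posterior Gamma(14, 19/4)
obs 4: x=5 → posterior Gamma(19, 23/4)
obs 5: x=0 → posterior Gamma(19, 27/4)
obs 6: x=3 → posterior Gamma(22, 31/4)
obs 7: x=6 → posterior Gamma(28, 35/4)
obs 8: x=2 → posterior Gamma(30, 39/4)
obs 9: x=6 → posterior Gamma(36, 43/4)
obs 10: x=3 → posterior Gamma(39, 47/4)
obs 11: x=1 → posterior Gamma(40, 51/4)
obs 12: x=3 → posterior Gamma(43, 55/4)
obs 13: x=6 → posterior Gamma(49, 59/4)
obs 14: x=6 → posterior Gamma(55, 63/4)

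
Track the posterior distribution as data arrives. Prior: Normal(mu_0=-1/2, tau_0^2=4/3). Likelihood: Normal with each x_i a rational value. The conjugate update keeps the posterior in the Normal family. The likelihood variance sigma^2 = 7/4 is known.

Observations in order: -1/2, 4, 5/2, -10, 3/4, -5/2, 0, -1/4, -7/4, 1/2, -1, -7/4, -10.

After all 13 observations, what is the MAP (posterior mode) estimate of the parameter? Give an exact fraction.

-661/458

obs 1: x=-1/2 → posterior Normal(-1/2, 28/37)
obs 2: x=4 → posterior Normal(91/106, 28/53)
obs 3: x=5/2 → posterior Normal(57/46, 28/69)
obs 4: x=-10 → posterior Normal(-149/170, 28/85)
obs 5: x=3/4 → posterior Normal(-125/202, 28/101)
obs 6: x=-5/2 → posterior Normal(-205/234, 28/117)
obs 7: x=0 → posterior Normal(-205/266, 4/19)
obs 8: x=-1/4 → posterior Normal(-213/298, 28/149)
obs 9: x=-7/4 → posterior Normal(-269/330, 28/165)
obs 10: x=1/2 → posterior Normal(-253/362, 28/181)
obs 11: x=-1 → posterior Normal(-285/394, 28/197)
obs 12: x=-7/4 → posterior Normal(-341/426, 28/213)
obs 13: x=-10 → posterior Normal(-661/458, 28/229)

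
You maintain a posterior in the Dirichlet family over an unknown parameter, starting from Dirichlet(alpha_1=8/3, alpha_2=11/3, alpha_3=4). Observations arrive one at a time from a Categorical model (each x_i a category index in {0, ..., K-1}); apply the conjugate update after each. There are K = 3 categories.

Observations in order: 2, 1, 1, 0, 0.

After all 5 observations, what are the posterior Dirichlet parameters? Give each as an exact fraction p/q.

obs 1: x=2 → posterior Dirichlet(8/3, 11/3, 5)
obs 2: x=1 → posterior Dirichlet(8/3, 14/3, 5)
obs 3: x=1 → posterior Dirichlet(8/3, 17/3, 5)
obs 4: x=0 → posterior Dirichlet(11/3, 17/3, 5)
obs 5: x=0 → posterior Dirichlet(14/3, 17/3, 5)

alpha_1=14/3, alpha_2=17/3, alpha_3=5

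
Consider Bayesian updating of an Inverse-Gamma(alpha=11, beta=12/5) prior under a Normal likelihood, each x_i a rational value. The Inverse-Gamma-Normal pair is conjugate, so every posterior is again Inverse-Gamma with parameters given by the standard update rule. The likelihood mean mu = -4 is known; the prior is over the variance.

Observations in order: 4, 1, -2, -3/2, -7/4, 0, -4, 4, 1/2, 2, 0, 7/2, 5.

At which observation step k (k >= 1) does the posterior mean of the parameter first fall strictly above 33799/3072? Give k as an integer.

obs 1: x=4 → posterior Inverse-Gamma(23/2, 172/5)
obs 2: x=1 → posterior Inverse-Gamma(12, 469/10)
obs 3: x=-2 → posterior Inverse-Gamma(25/2, 489/10)
obs 4: x=-3/2 → posterior Inverse-Gamma(13, 2081/40)
obs 5: x=-7/4 → posterior Inverse-Gamma(27/2, 8729/160)
obs 6: x=0 → posterior Inverse-Gamma(14, 10009/160)
obs 7: x=-4 → posterior Inverse-Gamma(29/2, 10009/160)
obs 8: x=4 → posterior Inverse-Gamma(15, 15129/160)
obs 9: x=1/2 → posterior Inverse-Gamma(31/2, 16749/160)
obs 10: x=2 → posterior Inverse-Gamma(16, 19629/160)
obs 11: x=0 → posterior Inverse-Gamma(33/2, 20909/160)
obs 12: x=7/2 → posterior Inverse-Gamma(17, 25409/160)
obs 13: x=5 → posterior Inverse-Gamma(35/2, 31889/160)

k = 13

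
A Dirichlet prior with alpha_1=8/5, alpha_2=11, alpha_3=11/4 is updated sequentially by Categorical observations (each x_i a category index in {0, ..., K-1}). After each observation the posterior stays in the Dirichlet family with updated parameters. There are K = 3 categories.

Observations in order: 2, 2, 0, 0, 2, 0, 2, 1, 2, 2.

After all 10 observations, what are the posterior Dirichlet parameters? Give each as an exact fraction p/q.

alpha_1=23/5, alpha_2=12, alpha_3=35/4

obs 1: x=2 → posterior Dirichlet(8/5, 11, 15/4)
obs 2: x=2 → posterior Dirichlet(8/5, 11, 19/4)
obs 3: x=0 → posterior Dirichlet(13/5, 11, 19/4)
obs 4: x=0 → posterior Dirichlet(18/5, 11, 19/4)
obs 5: x=2 → posterior Dirichlet(18/5, 11, 23/4)
obs 6: x=0 → posterior Dirichlet(23/5, 11, 23/4)
obs 7: x=2 → posterior Dirichlet(23/5, 11, 27/4)
obs 8: x=1 → posterior Dirichlet(23/5, 12, 27/4)
obs 9: x=2 → posterior Dirichlet(23/5, 12, 31/4)
obs 10: x=2 → posterior Dirichlet(23/5, 12, 35/4)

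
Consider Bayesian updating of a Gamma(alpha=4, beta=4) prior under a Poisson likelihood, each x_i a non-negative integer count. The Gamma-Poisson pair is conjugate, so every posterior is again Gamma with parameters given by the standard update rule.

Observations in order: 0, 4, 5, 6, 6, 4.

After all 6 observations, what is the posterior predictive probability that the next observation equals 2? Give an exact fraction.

obs 1: x=0 → posterior Gamma(4, 5)
obs 2: x=4 → posterior Gamma(8, 6)
obs 3: x=5 → posterior Gamma(13, 7)
obs 4: x=6 → posterior Gamma(19, 8)
obs 5: x=6 → posterior Gamma(25, 9)
obs 6: x=4 → posterior Gamma(29, 10)

43500000000000000000000000000000/191943424957750480504146841291811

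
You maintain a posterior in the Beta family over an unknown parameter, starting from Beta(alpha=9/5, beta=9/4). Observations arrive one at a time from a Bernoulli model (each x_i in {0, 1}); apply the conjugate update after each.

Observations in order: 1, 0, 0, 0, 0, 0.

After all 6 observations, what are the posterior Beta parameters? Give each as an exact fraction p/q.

alpha=14/5, beta=29/4

obs 1: x=1 → posterior Beta(14/5, 9/4)
obs 2: x=0 → posterior Beta(14/5, 13/4)
obs 3: x=0 → posterior Beta(14/5, 17/4)
obs 4: x=0 → posterior Beta(14/5, 21/4)
obs 5: x=0 → posterior Beta(14/5, 25/4)
obs 6: x=0 → posterior Beta(14/5, 29/4)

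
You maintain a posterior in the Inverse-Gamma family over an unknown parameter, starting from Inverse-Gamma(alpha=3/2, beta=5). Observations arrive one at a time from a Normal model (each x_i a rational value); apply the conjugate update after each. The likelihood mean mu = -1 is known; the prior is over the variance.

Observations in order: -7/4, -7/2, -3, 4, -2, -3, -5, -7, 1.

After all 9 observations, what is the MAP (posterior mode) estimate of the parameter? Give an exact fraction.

1709/224

obs 1: x=-7/4 → posterior Inverse-Gamma(2, 169/32)
obs 2: x=-7/2 → posterior Inverse-Gamma(5/2, 269/32)
obs 3: x=-3 → posterior Inverse-Gamma(3, 333/32)
obs 4: x=4 → posterior Inverse-Gamma(7/2, 733/32)
obs 5: x=-2 → posterior Inverse-Gamma(4, 749/32)
obs 6: x=-3 → posterior Inverse-Gamma(9/2, 813/32)
obs 7: x=-5 → posterior Inverse-Gamma(5, 1069/32)
obs 8: x=-7 → posterior Inverse-Gamma(11/2, 1645/32)
obs 9: x=1 → posterior Inverse-Gamma(6, 1709/32)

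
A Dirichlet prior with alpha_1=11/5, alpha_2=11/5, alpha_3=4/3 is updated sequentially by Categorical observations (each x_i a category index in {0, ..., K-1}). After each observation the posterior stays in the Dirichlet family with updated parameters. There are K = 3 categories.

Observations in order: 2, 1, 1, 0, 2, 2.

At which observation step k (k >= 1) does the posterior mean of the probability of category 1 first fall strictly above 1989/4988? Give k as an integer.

obs 1: x=2 → posterior Dirichlet(11/5, 11/5, 7/3)
obs 2: x=1 → posterior Dirichlet(11/5, 16/5, 7/3)
obs 3: x=1 → posterior Dirichlet(11/5, 21/5, 7/3)
obs 4: x=0 → posterior Dirichlet(16/5, 21/5, 7/3)
obs 5: x=2 → posterior Dirichlet(16/5, 21/5, 10/3)
obs 6: x=2 → posterior Dirichlet(16/5, 21/5, 13/3)

k = 2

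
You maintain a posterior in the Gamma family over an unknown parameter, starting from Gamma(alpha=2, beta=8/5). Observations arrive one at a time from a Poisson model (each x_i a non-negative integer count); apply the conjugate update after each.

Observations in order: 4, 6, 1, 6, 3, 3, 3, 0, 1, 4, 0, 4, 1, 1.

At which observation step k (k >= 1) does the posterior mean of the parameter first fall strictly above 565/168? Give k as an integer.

obs 1: x=4 → posterior Gamma(6, 13/5)
obs 2: x=6 → posterior Gamma(12, 18/5)
obs 3: x=1 → posterior Gamma(13, 23/5)
obs 4: x=6 → posterior Gamma(19, 28/5)
obs 5: x=3 → posterior Gamma(22, 33/5)
obs 6: x=3 → posterior Gamma(25, 38/5)
obs 7: x=3 → posterior Gamma(28, 43/5)
obs 8: x=0 → posterior Gamma(28, 48/5)
obs 9: x=1 → posterior Gamma(29, 53/5)
obs 10: x=4 → posterior Gamma(33, 58/5)
obs 11: x=0 → posterior Gamma(33, 63/5)
obs 12: x=4 → posterior Gamma(37, 68/5)
obs 13: x=1 → posterior Gamma(38, 73/5)
obs 14: x=1 → posterior Gamma(39, 78/5)

k = 4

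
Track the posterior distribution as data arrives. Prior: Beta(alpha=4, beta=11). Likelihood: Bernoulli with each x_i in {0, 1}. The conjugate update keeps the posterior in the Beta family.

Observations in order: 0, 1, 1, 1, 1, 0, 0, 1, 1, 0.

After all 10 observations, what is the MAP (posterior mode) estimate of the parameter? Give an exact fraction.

9/23

obs 1: x=0 → posterior Beta(4, 12)
obs 2: x=1 → posterior Beta(5, 12)
obs 3: x=1 → posterior Beta(6, 12)
obs 4: x=1 → posterior Beta(7, 12)
obs 5: x=1 → posterior Beta(8, 12)
obs 6: x=0 → posterior Beta(8, 13)
obs 7: x=0 → posterior Beta(8, 14)
obs 8: x=1 → posterior Beta(9, 14)
obs 9: x=1 → posterior Beta(10, 14)
obs 10: x=0 → posterior Beta(10, 15)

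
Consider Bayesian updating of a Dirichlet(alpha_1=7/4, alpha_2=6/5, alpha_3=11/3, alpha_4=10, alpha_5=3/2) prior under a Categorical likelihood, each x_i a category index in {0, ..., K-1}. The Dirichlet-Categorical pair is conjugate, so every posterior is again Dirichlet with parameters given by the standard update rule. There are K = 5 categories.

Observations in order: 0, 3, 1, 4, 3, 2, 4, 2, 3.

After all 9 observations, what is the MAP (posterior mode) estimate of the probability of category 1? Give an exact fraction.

72/1327

obs 1: x=0 → posterior Dirichlet(11/4, 6/5, 11/3, 10, 3/2)
obs 2: x=3 → posterior Dirichlet(11/4, 6/5, 11/3, 11, 3/2)
obs 3: x=1 → posterior Dirichlet(11/4, 11/5, 11/3, 11, 3/2)
obs 4: x=4 → posterior Dirichlet(11/4, 11/5, 11/3, 11, 5/2)
obs 5: x=3 → posterior Dirichlet(11/4, 11/5, 11/3, 12, 5/2)
obs 6: x=2 → posterior Dirichlet(11/4, 11/5, 14/3, 12, 5/2)
obs 7: x=4 → posterior Dirichlet(11/4, 11/5, 14/3, 12, 7/2)
obs 8: x=2 → posterior Dirichlet(11/4, 11/5, 17/3, 12, 7/2)
obs 9: x=3 → posterior Dirichlet(11/4, 11/5, 17/3, 13, 7/2)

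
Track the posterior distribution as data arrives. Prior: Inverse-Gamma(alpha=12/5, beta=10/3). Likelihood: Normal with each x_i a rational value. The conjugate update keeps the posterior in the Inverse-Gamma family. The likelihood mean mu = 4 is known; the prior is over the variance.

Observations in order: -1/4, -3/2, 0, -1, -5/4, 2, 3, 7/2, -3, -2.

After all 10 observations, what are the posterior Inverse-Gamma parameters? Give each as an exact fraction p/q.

alpha=37/5, beta=5131/48

obs 1: x=-1/4 → posterior Inverse-Gamma(29/10, 1187/96)
obs 2: x=-3/2 → posterior Inverse-Gamma(17/5, 2639/96)
obs 3: x=0 → posterior Inverse-Gamma(39/10, 3407/96)
obs 4: x=-1 → posterior Inverse-Gamma(22/5, 4607/96)
obs 5: x=-5/4 → posterior Inverse-Gamma(49/10, 2965/48)
obs 6: x=2 → posterior Inverse-Gamma(27/5, 3061/48)
obs 7: x=3 → posterior Inverse-Gamma(59/10, 3085/48)
obs 8: x=7/2 → posterior Inverse-Gamma(32/5, 3091/48)
obs 9: x=-3 → posterior Inverse-Gamma(69/10, 4267/48)
obs 10: x=-2 → posterior Inverse-Gamma(37/5, 5131/48)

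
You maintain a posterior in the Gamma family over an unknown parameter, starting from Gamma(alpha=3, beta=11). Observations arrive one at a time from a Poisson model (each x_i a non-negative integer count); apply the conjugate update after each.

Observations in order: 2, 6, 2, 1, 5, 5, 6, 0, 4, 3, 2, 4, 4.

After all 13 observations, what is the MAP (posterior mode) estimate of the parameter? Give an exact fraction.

obs 1: x=2 → posterior Gamma(5, 12)
obs 2: x=6 → posterior Gamma(11, 13)
obs 3: x=2 → posterior Gamma(13, 14)
obs 4: x=1 → posterior Gamma(14, 15)
obs 5: x=5 → posterior Gamma(19, 16)
obs 6: x=5 → posterior Gamma(24, 17)
obs 7: x=6 → posterior Gamma(30, 18)
obs 8: x=0 → posterior Gamma(30, 19)
obs 9: x=4 → posterior Gamma(34, 20)
obs 10: x=3 → posterior Gamma(37, 21)
obs 11: x=2 → posterior Gamma(39, 22)
obs 12: x=4 → posterior Gamma(43, 23)
obs 13: x=4 → posterior Gamma(47, 24)

23/12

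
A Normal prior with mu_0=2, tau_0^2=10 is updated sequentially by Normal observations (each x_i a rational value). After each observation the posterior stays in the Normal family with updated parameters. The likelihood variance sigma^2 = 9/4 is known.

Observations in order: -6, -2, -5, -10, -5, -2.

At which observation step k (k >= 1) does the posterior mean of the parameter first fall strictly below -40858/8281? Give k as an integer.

obs 1: x=-6 → posterior Normal(-222/49, 90/49)
obs 2: x=-2 → posterior Normal(-302/89, 90/89)
obs 3: x=-5 → posterior Normal(-502/129, 30/43)
obs 4: x=-10 → posterior Normal(-902/169, 90/169)
obs 5: x=-5 → posterior Normal(-58/11, 90/209)
obs 6: x=-2 → posterior Normal(-394/83, 30/83)

k = 4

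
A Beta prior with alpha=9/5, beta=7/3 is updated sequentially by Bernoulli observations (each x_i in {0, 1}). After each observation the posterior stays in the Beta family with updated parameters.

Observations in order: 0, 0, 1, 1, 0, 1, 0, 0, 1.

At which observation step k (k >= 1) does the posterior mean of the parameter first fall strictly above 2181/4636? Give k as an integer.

obs 1: x=0 → posterior Beta(9/5, 10/3)
obs 2: x=0 → posterior Beta(9/5, 13/3)
obs 3: x=1 → posterior Beta(14/5, 13/3)
obs 4: x=1 → posterior Beta(19/5, 13/3)
obs 5: x=0 → posterior Beta(19/5, 16/3)
obs 6: x=1 → posterior Beta(24/5, 16/3)
obs 7: x=0 → posterior Beta(24/5, 19/3)
obs 8: x=0 → posterior Beta(24/5, 22/3)
obs 9: x=1 → posterior Beta(29/5, 22/3)

k = 6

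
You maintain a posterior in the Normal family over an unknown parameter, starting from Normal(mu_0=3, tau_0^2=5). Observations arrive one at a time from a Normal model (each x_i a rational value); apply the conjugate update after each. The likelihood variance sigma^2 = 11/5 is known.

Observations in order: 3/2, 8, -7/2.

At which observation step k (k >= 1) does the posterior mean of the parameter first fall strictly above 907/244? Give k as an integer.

k = 2

obs 1: x=3/2 → posterior Normal(47/24, 55/36)
obs 2: x=8 → posterior Normal(541/122, 55/61)
obs 3: x=-7/2 → posterior Normal(183/86, 55/86)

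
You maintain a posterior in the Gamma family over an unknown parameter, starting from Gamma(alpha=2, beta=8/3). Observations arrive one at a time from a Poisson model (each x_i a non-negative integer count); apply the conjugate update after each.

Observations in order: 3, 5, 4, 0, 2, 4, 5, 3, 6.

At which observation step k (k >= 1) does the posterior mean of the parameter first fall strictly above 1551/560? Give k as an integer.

obs 1: x=3 → posterior Gamma(5, 11/3)
obs 2: x=5 → posterior Gamma(10, 14/3)
obs 3: x=4 → posterior Gamma(14, 17/3)
obs 4: x=0 → posterior Gamma(14, 20/3)
obs 5: x=2 → posterior Gamma(16, 23/3)
obs 6: x=4 → posterior Gamma(20, 26/3)
obs 7: x=5 → posterior Gamma(25, 29/3)
obs 8: x=3 → posterior Gamma(28, 32/3)
obs 9: x=6 → posterior Gamma(34, 35/3)

k = 9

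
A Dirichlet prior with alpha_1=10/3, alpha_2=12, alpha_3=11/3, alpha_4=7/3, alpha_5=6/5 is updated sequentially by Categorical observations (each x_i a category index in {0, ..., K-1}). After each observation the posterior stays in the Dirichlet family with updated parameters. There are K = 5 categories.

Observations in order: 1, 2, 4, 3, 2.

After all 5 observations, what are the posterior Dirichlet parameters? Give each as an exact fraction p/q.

alpha_1=10/3, alpha_2=13, alpha_3=17/3, alpha_4=10/3, alpha_5=11/5

obs 1: x=1 → posterior Dirichlet(10/3, 13, 11/3, 7/3, 6/5)
obs 2: x=2 → posterior Dirichlet(10/3, 13, 14/3, 7/3, 6/5)
obs 3: x=4 → posterior Dirichlet(10/3, 13, 14/3, 7/3, 11/5)
obs 4: x=3 → posterior Dirichlet(10/3, 13, 14/3, 10/3, 11/5)
obs 5: x=2 → posterior Dirichlet(10/3, 13, 17/3, 10/3, 11/5)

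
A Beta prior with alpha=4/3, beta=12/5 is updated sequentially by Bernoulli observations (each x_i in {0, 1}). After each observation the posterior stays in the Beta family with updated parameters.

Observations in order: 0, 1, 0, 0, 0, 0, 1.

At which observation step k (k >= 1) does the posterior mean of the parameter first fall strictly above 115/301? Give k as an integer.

k = 2

obs 1: x=0 → posterior Beta(4/3, 17/5)
obs 2: x=1 → posterior Beta(7/3, 17/5)
obs 3: x=0 → posterior Beta(7/3, 22/5)
obs 4: x=0 → posterior Beta(7/3, 27/5)
obs 5: x=0 → posterior Beta(7/3, 32/5)
obs 6: x=0 → posterior Beta(7/3, 37/5)
obs 7: x=1 → posterior Beta(10/3, 37/5)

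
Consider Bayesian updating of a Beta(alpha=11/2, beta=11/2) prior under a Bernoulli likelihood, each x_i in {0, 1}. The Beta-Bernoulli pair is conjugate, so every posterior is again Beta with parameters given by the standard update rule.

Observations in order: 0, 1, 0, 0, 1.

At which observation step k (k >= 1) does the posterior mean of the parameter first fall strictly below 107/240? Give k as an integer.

obs 1: x=0 → posterior Beta(11/2, 13/2)
obs 2: x=1 → posterior Beta(13/2, 13/2)
obs 3: x=0 → posterior Beta(13/2, 15/2)
obs 4: x=0 → posterior Beta(13/2, 17/2)
obs 5: x=1 → posterior Beta(15/2, 17/2)

k = 4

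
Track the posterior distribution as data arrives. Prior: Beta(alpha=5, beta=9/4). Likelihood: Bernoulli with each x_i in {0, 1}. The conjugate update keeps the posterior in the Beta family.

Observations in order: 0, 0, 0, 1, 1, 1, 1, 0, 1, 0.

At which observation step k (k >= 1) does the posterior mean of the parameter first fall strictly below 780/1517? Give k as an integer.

obs 1: x=0 → posterior Beta(5, 13/4)
obs 2: x=0 → posterior Beta(5, 17/4)
obs 3: x=0 → posterior Beta(5, 21/4)
obs 4: x=1 → posterior Beta(6, 21/4)
obs 5: x=1 → posterior Beta(7, 21/4)
obs 6: x=1 → posterior Beta(8, 21/4)
obs 7: x=1 → posterior Beta(9, 21/4)
obs 8: x=0 → posterior Beta(9, 25/4)
obs 9: x=1 → posterior Beta(10, 25/4)
obs 10: x=0 → posterior Beta(10, 29/4)

k = 3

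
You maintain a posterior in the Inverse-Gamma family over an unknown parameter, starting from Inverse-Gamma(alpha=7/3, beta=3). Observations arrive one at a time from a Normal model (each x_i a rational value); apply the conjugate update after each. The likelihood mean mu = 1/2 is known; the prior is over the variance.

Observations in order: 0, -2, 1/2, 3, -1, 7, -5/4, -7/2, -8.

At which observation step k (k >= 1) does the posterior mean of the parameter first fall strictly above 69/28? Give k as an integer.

k = 2

obs 1: x=0 → posterior Inverse-Gamma(17/6, 25/8)
obs 2: x=-2 → posterior Inverse-Gamma(10/3, 25/4)
obs 3: x=1/2 → posterior Inverse-Gamma(23/6, 25/4)
obs 4: x=3 → posterior Inverse-Gamma(13/3, 75/8)
obs 5: x=-1 → posterior Inverse-Gamma(29/6, 21/2)
obs 6: x=7 → posterior Inverse-Gamma(16/3, 253/8)
obs 7: x=-5/4 → posterior Inverse-Gamma(35/6, 1061/32)
obs 8: x=-7/2 → posterior Inverse-Gamma(19/3, 1317/32)
obs 9: x=-8 → posterior Inverse-Gamma(41/6, 2473/32)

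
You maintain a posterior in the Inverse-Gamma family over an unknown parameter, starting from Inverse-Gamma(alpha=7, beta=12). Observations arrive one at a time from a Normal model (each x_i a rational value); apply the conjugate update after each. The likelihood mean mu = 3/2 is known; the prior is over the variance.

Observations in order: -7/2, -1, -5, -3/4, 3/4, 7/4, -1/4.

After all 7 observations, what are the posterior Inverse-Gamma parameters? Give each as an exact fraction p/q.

obs 1: x=-7/2 → posterior Inverse-Gamma(15/2, 49/2)
obs 2: x=-1 → posterior Inverse-Gamma(8, 221/8)
obs 3: x=-5 → posterior Inverse-Gamma(17/2, 195/4)
obs 4: x=-3/4 → posterior Inverse-Gamma(9, 1641/32)
obs 5: x=3/4 → posterior Inverse-Gamma(19/2, 825/16)
obs 6: x=7/4 → posterior Inverse-Gamma(10, 1651/32)
obs 7: x=-1/4 → posterior Inverse-Gamma(21/2, 425/8)

alpha=21/2, beta=425/8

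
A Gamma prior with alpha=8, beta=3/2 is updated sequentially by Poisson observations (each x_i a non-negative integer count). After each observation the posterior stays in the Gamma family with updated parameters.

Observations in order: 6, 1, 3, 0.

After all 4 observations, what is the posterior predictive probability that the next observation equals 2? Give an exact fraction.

obs 1: x=6 → posterior Gamma(14, 5/2)
obs 2: x=1 → posterior Gamma(15, 7/2)
obs 3: x=3 → posterior Gamma(18, 9/2)
obs 4: x=0 → posterior Gamma(18, 11/2)

3802983442428686333004/19004963774880799438801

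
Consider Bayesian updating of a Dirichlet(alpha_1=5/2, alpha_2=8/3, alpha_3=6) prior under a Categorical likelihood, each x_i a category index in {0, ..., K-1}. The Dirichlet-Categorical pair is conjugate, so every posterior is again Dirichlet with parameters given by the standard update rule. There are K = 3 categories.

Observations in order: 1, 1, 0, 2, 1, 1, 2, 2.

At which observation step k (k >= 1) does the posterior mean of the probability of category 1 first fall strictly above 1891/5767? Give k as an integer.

obs 1: x=1 → posterior Dirichlet(5/2, 11/3, 6)
obs 2: x=1 → posterior Dirichlet(5/2, 14/3, 6)
obs 3: x=0 → posterior Dirichlet(7/2, 14/3, 6)
obs 4: x=2 → posterior Dirichlet(7/2, 14/3, 7)
obs 5: x=1 → posterior Dirichlet(7/2, 17/3, 7)
obs 6: x=1 → posterior Dirichlet(7/2, 20/3, 7)
obs 7: x=2 → posterior Dirichlet(7/2, 20/3, 8)
obs 8: x=2 → posterior Dirichlet(7/2, 20/3, 9)

k = 2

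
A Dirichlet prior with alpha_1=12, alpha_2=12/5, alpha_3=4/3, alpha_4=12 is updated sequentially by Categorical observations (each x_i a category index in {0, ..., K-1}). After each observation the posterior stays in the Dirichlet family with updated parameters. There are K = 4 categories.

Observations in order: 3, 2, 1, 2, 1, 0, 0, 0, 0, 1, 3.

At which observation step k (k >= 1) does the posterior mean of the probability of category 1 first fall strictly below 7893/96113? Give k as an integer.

obs 1: x=3 → posterior Dirichlet(12, 12/5, 4/3, 13)
obs 2: x=2 → posterior Dirichlet(12, 12/5, 7/3, 13)
obs 3: x=1 → posterior Dirichlet(12, 17/5, 7/3, 13)
obs 4: x=2 → posterior Dirichlet(12, 17/5, 10/3, 13)
obs 5: x=1 → posterior Dirichlet(12, 22/5, 10/3, 13)
obs 6: x=0 → posterior Dirichlet(13, 22/5, 10/3, 13)
obs 7: x=0 → posterior Dirichlet(14, 22/5, 10/3, 13)
obs 8: x=0 → posterior Dirichlet(15, 22/5, 10/3, 13)
obs 9: x=0 → posterior Dirichlet(16, 22/5, 10/3, 13)
obs 10: x=1 → posterior Dirichlet(16, 27/5, 10/3, 13)
obs 11: x=3 → posterior Dirichlet(16, 27/5, 10/3, 14)

k = 2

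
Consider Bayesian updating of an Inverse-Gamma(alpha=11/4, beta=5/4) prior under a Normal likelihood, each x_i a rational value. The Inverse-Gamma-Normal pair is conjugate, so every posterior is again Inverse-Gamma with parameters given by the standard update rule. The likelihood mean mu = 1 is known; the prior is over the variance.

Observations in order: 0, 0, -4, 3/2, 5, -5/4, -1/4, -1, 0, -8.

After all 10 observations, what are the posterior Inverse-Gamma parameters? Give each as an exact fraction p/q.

alpha=31/4, beta=1107/16

obs 1: x=0 → posterior Inverse-Gamma(13/4, 7/4)
obs 2: x=0 → posterior Inverse-Gamma(15/4, 9/4)
obs 3: x=-4 → posterior Inverse-Gamma(17/4, 59/4)
obs 4: x=3/2 → posterior Inverse-Gamma(19/4, 119/8)
obs 5: x=5 → posterior Inverse-Gamma(21/4, 183/8)
obs 6: x=-5/4 → posterior Inverse-Gamma(23/4, 813/32)
obs 7: x=-1/4 → posterior Inverse-Gamma(25/4, 419/16)
obs 8: x=-1 → posterior Inverse-Gamma(27/4, 451/16)
obs 9: x=0 → posterior Inverse-Gamma(29/4, 459/16)
obs 10: x=-8 → posterior Inverse-Gamma(31/4, 1107/16)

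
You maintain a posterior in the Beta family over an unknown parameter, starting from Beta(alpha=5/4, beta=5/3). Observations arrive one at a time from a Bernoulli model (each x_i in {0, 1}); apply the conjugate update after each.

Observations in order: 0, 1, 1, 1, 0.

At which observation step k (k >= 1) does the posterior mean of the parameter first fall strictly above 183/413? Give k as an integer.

k = 2

obs 1: x=0 → posterior Beta(5/4, 8/3)
obs 2: x=1 → posterior Beta(9/4, 8/3)
obs 3: x=1 → posterior Beta(13/4, 8/3)
obs 4: x=1 → posterior Beta(17/4, 8/3)
obs 5: x=0 → posterior Beta(17/4, 11/3)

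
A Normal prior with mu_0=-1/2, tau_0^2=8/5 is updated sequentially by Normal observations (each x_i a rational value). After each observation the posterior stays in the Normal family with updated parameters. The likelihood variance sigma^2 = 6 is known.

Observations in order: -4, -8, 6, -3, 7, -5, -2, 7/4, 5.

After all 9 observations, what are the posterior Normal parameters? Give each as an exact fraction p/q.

obs 1: x=-4 → posterior Normal(-47/38, 24/19)
obs 2: x=-8 → posterior Normal(-111/46, 24/23)
obs 3: x=6 → posterior Normal(-7/6, 8/9)
obs 4: x=-3 → posterior Normal(-87/62, 24/31)
obs 5: x=7 → posterior Normal(-31/70, 24/35)
obs 6: x=-5 → posterior Normal(-71/78, 8/13)
obs 7: x=-2 → posterior Normal(-87/86, 24/43)
obs 8: x=7/4 → posterior Normal(-73/94, 24/47)
obs 9: x=5 → posterior Normal(-11/34, 8/17)

mu_0=-11/34, tau_0^2=8/17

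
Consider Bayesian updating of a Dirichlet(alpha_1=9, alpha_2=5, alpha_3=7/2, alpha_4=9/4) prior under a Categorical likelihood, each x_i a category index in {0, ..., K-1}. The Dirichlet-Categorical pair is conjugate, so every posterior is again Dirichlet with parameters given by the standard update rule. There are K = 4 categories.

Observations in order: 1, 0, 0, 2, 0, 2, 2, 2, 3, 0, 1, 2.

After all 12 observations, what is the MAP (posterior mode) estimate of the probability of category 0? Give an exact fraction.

16/37

obs 1: x=1 → posterior Dirichlet(9, 6, 7/2, 9/4)
obs 2: x=0 → posterior Dirichlet(10, 6, 7/2, 9/4)
obs 3: x=0 → posterior Dirichlet(11, 6, 7/2, 9/4)
obs 4: x=2 → posterior Dirichlet(11, 6, 9/2, 9/4)
obs 5: x=0 → posterior Dirichlet(12, 6, 9/2, 9/4)
obs 6: x=2 → posterior Dirichlet(12, 6, 11/2, 9/4)
obs 7: x=2 → posterior Dirichlet(12, 6, 13/2, 9/4)
obs 8: x=2 → posterior Dirichlet(12, 6, 15/2, 9/4)
obs 9: x=3 → posterior Dirichlet(12, 6, 15/2, 13/4)
obs 10: x=0 → posterior Dirichlet(13, 6, 15/2, 13/4)
obs 11: x=1 → posterior Dirichlet(13, 7, 15/2, 13/4)
obs 12: x=2 → posterior Dirichlet(13, 7, 17/2, 13/4)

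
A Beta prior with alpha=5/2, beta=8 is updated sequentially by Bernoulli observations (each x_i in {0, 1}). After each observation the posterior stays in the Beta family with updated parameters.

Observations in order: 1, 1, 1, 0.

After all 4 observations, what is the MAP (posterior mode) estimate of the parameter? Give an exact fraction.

9/25

obs 1: x=1 → posterior Beta(7/2, 8)
obs 2: x=1 → posterior Beta(9/2, 8)
obs 3: x=1 → posterior Beta(11/2, 8)
obs 4: x=0 → posterior Beta(11/2, 9)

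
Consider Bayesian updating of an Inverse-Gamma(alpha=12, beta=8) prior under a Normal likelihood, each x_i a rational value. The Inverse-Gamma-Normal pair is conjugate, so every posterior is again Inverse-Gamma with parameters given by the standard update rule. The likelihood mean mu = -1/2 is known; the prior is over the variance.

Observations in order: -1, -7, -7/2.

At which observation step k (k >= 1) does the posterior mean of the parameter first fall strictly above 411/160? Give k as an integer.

k = 3

obs 1: x=-1 → posterior Inverse-Gamma(25/2, 65/8)
obs 2: x=-7 → posterior Inverse-Gamma(13, 117/4)
obs 3: x=-7/2 → posterior Inverse-Gamma(27/2, 135/4)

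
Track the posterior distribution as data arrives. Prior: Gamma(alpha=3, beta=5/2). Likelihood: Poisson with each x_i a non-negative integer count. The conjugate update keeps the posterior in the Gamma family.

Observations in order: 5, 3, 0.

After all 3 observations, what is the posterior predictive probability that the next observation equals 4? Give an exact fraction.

obs 1: x=5 → posterior Gamma(8, 7/2)
obs 2: x=3 → posterior Gamma(11, 9/2)
obs 3: x=0 → posterior Gamma(11, 11/2)

351503978192752/3937376385699289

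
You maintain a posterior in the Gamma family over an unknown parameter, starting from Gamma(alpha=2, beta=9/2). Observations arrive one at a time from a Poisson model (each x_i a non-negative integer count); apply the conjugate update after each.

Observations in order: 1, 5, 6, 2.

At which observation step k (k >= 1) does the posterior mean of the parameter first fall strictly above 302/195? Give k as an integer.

k = 3

obs 1: x=1 → posterior Gamma(3, 11/2)
obs 2: x=5 → posterior Gamma(8, 13/2)
obs 3: x=6 → posterior Gamma(14, 15/2)
obs 4: x=2 → posterior Gamma(16, 17/2)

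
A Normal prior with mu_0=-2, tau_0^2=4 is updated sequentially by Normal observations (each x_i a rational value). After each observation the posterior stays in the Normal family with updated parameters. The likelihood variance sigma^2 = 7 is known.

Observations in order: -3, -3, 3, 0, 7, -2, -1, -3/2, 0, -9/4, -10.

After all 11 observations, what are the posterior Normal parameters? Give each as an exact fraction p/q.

mu_0=-65/51, tau_0^2=28/51

obs 1: x=-3 → posterior Normal(-26/11, 28/11)
obs 2: x=-3 → posterior Normal(-38/15, 28/15)
obs 3: x=3 → posterior Normal(-26/19, 28/19)
obs 4: x=0 → posterior Normal(-26/23, 28/23)
obs 5: x=7 → posterior Normal(2/27, 28/27)
obs 6: x=-2 → posterior Normal(-6/31, 28/31)
obs 7: x=-1 → posterior Normal(-2/7, 4/5)
obs 8: x=-3/2 → posterior Normal(-16/39, 28/39)
obs 9: x=0 → posterior Normal(-16/43, 28/43)
obs 10: x=-9/4 → posterior Normal(-25/47, 28/47)
obs 11: x=-10 → posterior Normal(-65/51, 28/51)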